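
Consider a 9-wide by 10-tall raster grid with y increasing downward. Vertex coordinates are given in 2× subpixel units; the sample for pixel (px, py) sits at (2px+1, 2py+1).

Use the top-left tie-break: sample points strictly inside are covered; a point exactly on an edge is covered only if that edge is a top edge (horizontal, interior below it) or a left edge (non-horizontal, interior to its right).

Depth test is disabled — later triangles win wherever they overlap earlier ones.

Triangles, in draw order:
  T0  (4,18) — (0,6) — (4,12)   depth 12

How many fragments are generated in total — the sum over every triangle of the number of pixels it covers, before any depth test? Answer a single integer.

T0:
  2·area = 24
  edge (4, 18)→(0, 6): d=(-4,-12) top-left  bias=+0
  edge (0, 6)→(4, 12): d=(4,6) right/bottom  bias=-1
  edge (4, 12)→(4, 18): d=(0,6) right/bottom  bias=-1
    (0,4)@(1, 9): e=[0,6,18] → █  [on edge]
    (1,4)@(3, 9): e=[24,-6,6] → ·
    (0,5)@(1, 11): e=[-8,14,18] → ·
    (1,5)@(3, 11): e=[16,2,6] → █
    (2,5)@(5, 11): e=[40,-10,-6] → ·
    (1,6)@(3, 13): e=[8,10,6] → █
    (2,6)@(5, 13): e=[32,-2,-6] → ·
    (1,7)@(3, 15): e=[0,18,6] → █  [on edge]
    (2,7)@(5, 15): e=[24,6,-6] → ·
    (1,8)@(3, 17): e=[-8,26,6] → ·
  covered (4 px):
    · · · · · · · · ·
    · · · · · · · · ·
    · · · · · · · · ·
    · · · · · · · · ·
    █ · · · · · · · ·
    · █ · · · · · · ·
    · █ · · · · · · ·
    · █ · · · · · · ·
    · · · · · · · · ·
    · · · · · · · · ·

Answer: 4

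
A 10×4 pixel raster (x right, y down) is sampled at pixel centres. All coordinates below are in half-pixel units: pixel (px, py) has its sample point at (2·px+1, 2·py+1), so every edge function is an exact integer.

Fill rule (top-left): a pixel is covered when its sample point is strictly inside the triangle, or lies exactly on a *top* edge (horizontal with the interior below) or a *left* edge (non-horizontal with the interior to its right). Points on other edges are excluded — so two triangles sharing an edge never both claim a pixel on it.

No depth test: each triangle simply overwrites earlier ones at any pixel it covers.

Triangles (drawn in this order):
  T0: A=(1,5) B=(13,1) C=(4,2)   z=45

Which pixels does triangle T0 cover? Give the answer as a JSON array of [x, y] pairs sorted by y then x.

T0:
  2·area = 24  (B↔C swapped to make it positive)
  edge (1, 5)→(4, 2): d=(3,-3) top-left  bias=+0
  edge (4, 2)→(13, 1): d=(9,-1) top-left  bias=+0
  edge (13, 1)→(1, 5): d=(-12,4) right/bottom  bias=-1
    (2,0)@(5, 1): e=[0,-8,32] → ·  [on edge]
    (6,0)@(13, 1): e=[24,0,0] → ·  [on edge]
    (1,1)@(3, 3): e=[0,8,16] → █  [on edge]
    (2,1)@(5, 3): e=[6,10,8] → █
    (3,1)@(7, 3): e=[12,12,0] → ·  [on edge]
    (0,2)@(1, 5): e=[0,24,0] → ·  [on edge]
    (1,2)@(3, 5): e=[6,26,-8] → ·
    (2,2)@(5, 5): e=[12,28,-16] → ·
  covered (2 px):
    · · · · · · · · · ·
    · █ █ · · · · · · ·
    · · · · · · · · · ·
    · · · · · · · · · ·

Final: [[1,1],[2,1]]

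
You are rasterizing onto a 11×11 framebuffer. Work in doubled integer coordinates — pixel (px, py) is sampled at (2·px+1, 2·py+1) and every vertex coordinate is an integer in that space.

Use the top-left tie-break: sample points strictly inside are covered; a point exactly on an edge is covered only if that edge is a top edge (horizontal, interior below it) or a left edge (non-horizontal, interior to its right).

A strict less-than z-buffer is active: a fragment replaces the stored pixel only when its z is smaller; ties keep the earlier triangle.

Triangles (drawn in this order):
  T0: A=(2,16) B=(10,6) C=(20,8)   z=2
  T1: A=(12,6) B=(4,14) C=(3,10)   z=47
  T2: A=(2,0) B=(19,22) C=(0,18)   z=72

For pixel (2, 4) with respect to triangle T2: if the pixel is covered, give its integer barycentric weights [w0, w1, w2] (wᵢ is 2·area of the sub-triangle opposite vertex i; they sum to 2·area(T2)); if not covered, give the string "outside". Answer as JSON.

T0:
  2·area = 116
  edge (2, 16)→(10, 6): d=(8,-10) top-left  bias=+0
  edge (10, 6)→(20, 8): d=(10,2) right/bottom  bias=-1
  edge (20, 8)→(2, 16): d=(-18,8) right/bottom  bias=-1
    (2,2)@(5, 5): e=[-58,0,174] → ·  [on edge]
    (5,3)@(11, 7): e=[18,8,90] → #
    (6,3)@(13, 7): e=[38,4,74] → #
    (7,3)@(15, 7): e=[58,0,58] → ·  [on edge]
    (4,4)@(9, 9): e=[14,32,70] → #
    (7,4)@(15, 9): e=[74,20,22] → #
    (8,4)@(17, 9): e=[94,16,6] → #
    (9,4)@(19, 9): e=[114,12,-10] → ·
    (3,5)@(7, 11): e=[10,56,50] → #
    (7,5)@(15, 11): e=[90,40,-14] → ·
    (8,5)@(17, 11): e=[110,36,-30] → ·
    (2,6)@(5, 13): e=[6,80,30] → #
  covered (14 px):
    · · · · · · · · · · ·
    · · · · · · · · · · ·
    · · · · · · · · · · ·
    · · · · · # # · · · ·
    · · · · # # # # # · ·
    · · · # # # # · · · ·
    · · # # · · · · · · ·
    · # · · · · · · · · ·
    · · · · · · · · · · ·
    · · · · · · · · · · ·
    · · · · · · · · · · ·
T1:
  2·area = 40
  edge (12, 6)→(4, 14): d=(-8,8) right/bottom  bias=-1
  edge (4, 14)→(3, 10): d=(-1,-4) top-left  bias=+0
  edge (3, 10)→(12, 6): d=(9,-4) top-left  bias=+0
    (8,0)@(17, 1): e=[0,65,-25] → ·  [on edge]
    (7,1)@(15, 3): e=[0,55,-15] → ·  [on edge]
    (6,2)@(13, 5): e=[0,45,-5] → ·  [on edge]
    (5,3)@(11, 7): e=[0,35,5] → ·  [on edge]
    (3,4)@(7, 9): e=[16,17,7] → #
    (4,4)@(9, 9): e=[0,25,15] → ·  [on edge]
    (2,5)@(5, 11): e=[16,7,17] → #
    (3,5)@(7, 11): e=[0,15,25] → ·  [on edge]
    (2,6)@(5, 13): e=[0,5,35] → ·  [on edge]
    (1,7)@(3, 15): e=[0,-5,45] → ·  [on edge]
    (0,8)@(1, 17): e=[0,-15,55] → ·  [on edge]
  covered (2 px):
    · · · · · · · · · · ·
    · · · · · · · · · · ·
    · · · · · · · · · · ·
    · · · · · · · · · · ·
    · · · # · · · · · · ·
    · · # · · · · · · · ·
    · · · · · · · · · · ·
    · · · · · · · · · · ·
    · · · · · · · · · · ·
    · · · · · · · · · · ·
    · · · · · · · · · · ·
T2:
  2·area = 350
  edge (2, 0)→(19, 22): d=(17,22) right/bottom  bias=-1
  edge (19, 22)→(0, 18): d=(-19,-4) top-left  bias=+0
  edge (0, 18)→(2, 0): d=(2,-18) top-left  bias=+0
    (1,1)@(3, 3): e=[29,297,24] → #
    (2,1)@(5, 3): e=[-15,305,60] → ·
    (1,2)@(3, 5): e=[63,259,28] → #
    (2,2)@(5, 5): e=[19,267,64] → #
    (3,2)@(7, 5): e=[-25,275,100] → ·
    (1,3)@(3, 7): e=[97,221,32] → #
    (3,3)@(7, 7): e=[9,237,104] → #
    (4,3)@(9, 7): e=[-35,245,140] → ·
    (0,4)@(1, 9): e=[175,175,0] → #  [on edge]
    (4,4)@(9, 9): e=[-1,207,144] → ·
    (0,5)@(1, 11): e=[209,137,4] → #
    (4,5)@(9, 11): e=[33,169,148] → #
  covered (44 px):
    · · · · · · · · · · ·
    · # · · · · · · · · ·
    · # # · · · · · · · ·
    · # # # · · · · · · ·
    # # # # · · · · · · ·
    # # # # # · · · · · ·
    # # # # # # · · · · ·
    # # # # # # # · · · ·
    # # # # # # # # · · ·
    · · # # # # # # · · ·
    · · · · · · · # # · ·

Result: [191,72,87]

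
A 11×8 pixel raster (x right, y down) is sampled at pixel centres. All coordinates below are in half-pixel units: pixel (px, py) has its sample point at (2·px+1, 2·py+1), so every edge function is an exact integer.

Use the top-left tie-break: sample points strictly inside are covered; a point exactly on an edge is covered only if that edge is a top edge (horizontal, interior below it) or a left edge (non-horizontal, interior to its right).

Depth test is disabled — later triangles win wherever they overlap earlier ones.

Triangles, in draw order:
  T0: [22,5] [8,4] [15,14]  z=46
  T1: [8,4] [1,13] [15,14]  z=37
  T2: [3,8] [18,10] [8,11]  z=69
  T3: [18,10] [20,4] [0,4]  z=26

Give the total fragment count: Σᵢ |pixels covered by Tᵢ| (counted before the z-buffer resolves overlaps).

T0:
  2·area = 133  (B↔C swapped to make it positive)
  edge (22, 5)→(15, 14): d=(-7,9) right/bottom  bias=-1
  edge (15, 14)→(8, 4): d=(-7,-10) top-left  bias=+0
  edge (8, 4)→(22, 5): d=(14,1) right/bottom  bias=-1
    (4,2)@(9, 5): e=[117,3,13] → #
    (5,2)@(11, 5): e=[99,23,11] → #
    (6,2)@(13, 5): e=[81,43,9] → #
    (7,2)@(15, 5): e=[63,63,7] → #
    (8,2)@(17, 5): e=[45,83,5] → #
    (9,2)@(19, 5): e=[27,103,3] → #
    (10,2)@(21, 5): e=[9,123,1] → #
    (4,3)@(9, 7): e=[103,-11,41] → ·
    (5,3)@(11, 7): e=[85,9,39] → #
    (10,3)@(21, 7): e=[-5,109,29] → ·
    (5,4)@(11, 9): e=[71,-5,67] → ·
    (6,4)@(13, 9): e=[53,15,65] → #
  covered (19 px):
    · · · · · · · · · · ·
    · · · · · · · · · · ·
    · · · · # # # # # # #
    · · · · · # # # # # ·
    · · · · · · # # # · ·
    · · · · · · # # # · ·
    · · · · · · · # · · ·
    · · · · · · · · · · ·
T1:
  2·area = 133  (B↔C swapped to make it positive)
  edge (8, 4)→(15, 14): d=(7,10) right/bottom  bias=-1
  edge (15, 14)→(1, 13): d=(-14,-1) top-left  bias=+0
  edge (1, 13)→(8, 4): d=(7,-9) top-left  bias=+0
    (3,3)@(7, 7): e=[31,90,12] → #
    (4,3)@(9, 7): e=[11,92,30] → #
    (5,3)@(11, 7): e=[-9,94,48] → ·
    (2,4)@(5, 9): e=[65,60,8] → #
    (5,4)@(11, 9): e=[5,66,62] → #
    (6,4)@(13, 9): e=[-15,68,80] → ·
    (1,5)@(3, 11): e=[99,30,4] → #
    (6,5)@(13, 11): e=[-1,40,94] → ·
    (0,6)@(1, 13): e=[133,0,0] → #  [on edge]
    (6,6)@(13, 13): e=[13,12,108] → #
    (7,6)@(15, 13): e=[-7,14,126] → ·
    (0,7)@(1, 15): e=[147,-28,14] → ·
  covered (18 px):
    · · · · · · · · · · ·
    · · · · · · · · · · ·
    · · · · · · · · · · ·
    · · · # # · · · · · ·
    · · # # # # · · · · ·
    · # # # # # · · · · ·
    # # # # # # # · · · ·
    · · · · · · · · · · ·
T2:
  2·area = 35
  edge (3, 8)→(18, 10): d=(15,2) right/bottom  bias=-1
  edge (18, 10)→(8, 11): d=(-10,1) right/bottom  bias=-1
  edge (8, 11)→(3, 8): d=(-5,-3) top-left  bias=+0
    (2,4)@(5, 9): e=[11,23,1] → #
    (3,4)@(7, 9): e=[7,21,7] → #
    (4,4)@(9, 9): e=[3,19,13] → #
    (5,4)@(11, 9): e=[-1,17,19] → ·
    (2,5)@(5, 11): e=[41,3,-9] → ·
    (3,5)@(7, 11): e=[37,1,-3] → ·
    (4,5)@(9, 11): e=[33,-1,3] → ·
  covered (3 px):
    · · · · · · · · · · ·
    · · · · · · · · · · ·
    · · · · · · · · · · ·
    · · · · · · · · · · ·
    · · # # # · · · · · ·
    · · · · · · · · · · ·
    · · · · · · · · · · ·
    · · · · · · · · · · ·
T3:
  2·area = 120  (B↔C swapped to make it positive)
  edge (18, 10)→(0, 4): d=(-18,-6) top-left  bias=+0
  edge (0, 4)→(20, 4): d=(20,0) top-left  bias=+0
  edge (20, 4)→(18, 10): d=(-2,6) right/bottom  bias=-1
    (10,0)@(21, 1): e=[180,-60,0] → ·  [on edge]
    (1,2)@(3, 5): e=[0,20,100] → #  [on edge]
    (2,2)@(5, 5): e=[12,20,88] → #
    (3,2)@(7, 5): e=[24,20,76] → #
    (4,2)@(9, 5): e=[36,20,64] → #
    (5,2)@(11, 5): e=[48,20,52] → #
    (6,2)@(13, 5): e=[60,20,40] → #
    (7,2)@(15, 5): e=[72,20,28] → #
    (8,2)@(17, 5): e=[84,20,16] → #
    (9,2)@(19, 5): e=[96,20,4] → #
    (10,2)@(21, 5): e=[108,20,-8] → ·
    (1,3)@(3, 7): e=[-36,60,96] → ·
    (4,3)@(9, 7): e=[0,60,60] → #  [on edge]
    (9,3)@(19, 7): e=[60,60,0] → ·  [on edge]
    (7,4)@(15, 9): e=[0,100,20] → #  [on edge]
    (10,5)@(21, 11): e=[0,140,-20] → ·  [on edge]
    (8,6)@(17, 13): e=[-60,180,0] → ·  [on edge]
  covered (16 px):
    · · · · · · · · · · ·
    · · · · · · · · · · ·
    · # # # # # # # # # ·
    · · · · # # # # # · ·
    · · · · · · · # # · ·
    · · · · · · · · · · ·
    · · · · · · · · · · ·
    · · · · · · · · · · ·

Result: 56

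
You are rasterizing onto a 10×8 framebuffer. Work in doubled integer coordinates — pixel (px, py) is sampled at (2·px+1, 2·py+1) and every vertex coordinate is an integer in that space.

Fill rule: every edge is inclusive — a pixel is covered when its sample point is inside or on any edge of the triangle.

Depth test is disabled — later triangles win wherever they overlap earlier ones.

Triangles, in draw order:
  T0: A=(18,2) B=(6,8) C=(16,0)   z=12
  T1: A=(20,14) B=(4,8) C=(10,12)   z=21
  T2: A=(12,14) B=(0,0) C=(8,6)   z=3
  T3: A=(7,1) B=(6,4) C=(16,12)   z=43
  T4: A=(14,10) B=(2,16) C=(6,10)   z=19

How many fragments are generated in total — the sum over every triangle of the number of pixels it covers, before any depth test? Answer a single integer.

T0:
  2·area = 36
  edge (18, 2)→(6, 8): d=(-12,6) inclusive
  edge (6, 8)→(16, 0): d=(10,-8) inclusive
  edge (16, 0)→(18, 2): d=(2,2) inclusive
    (7,0)@(15, 1): e=[30,2,4] → X
    (8,0)@(17, 1): e=[18,18,0] → X  [on edge]
    (9,0)@(19, 1): e=[6,34,-4] → .
    (6,1)@(13, 3): e=[18,6,12] → X
    (8,1)@(17, 3): e=[-6,38,4] → .
    (9,1)@(19, 3): e=[-18,54,0] → .  [on edge]
    (5,2)@(11, 5): e=[6,10,20] → X
    (6,2)@(13, 5): e=[-6,26,16] → .
    (7,2)@(15, 5): e=[-18,42,12] → .
    (5,3)@(11, 7): e=[-18,30,24] → .
  covered (5 px):
    . . . . . . . X X .
    . . . . . . X X . .
    . . . . . X . . . .
    . . . . . . . . . .
    . . . . . . . . . .
    . . . . . . . . . .
    . . . . . . . . . .
    . . . . . . . . . .
T1:
  2·area = 28  (B↔C swapped to make it positive)
  edge (20, 14)→(10, 12): d=(-10,-2) inclusive
  edge (10, 12)→(4, 8): d=(-6,-4) inclusive
  edge (4, 8)→(20, 14): d=(16,6) inclusive
    (2,5)@(5, 11): e=[0,-14,42] → .  [on edge]
    (4,5)@(9, 11): e=[8,2,18] → X
    (5,5)@(11, 11): e=[12,10,6] → X
    (6,5)@(13, 11): e=[16,18,-6] → .
    (4,6)@(9, 13): e=[-12,-10,50] → .
    (5,6)@(11, 13): e=[-8,-2,38] → .
    (7,6)@(15, 13): e=[0,14,14] → X  [on edge]
    (8,6)@(17, 13): e=[4,22,2] → X
    (9,6)@(19, 13): e=[8,30,-10] → .
    (7,7)@(15, 15): e=[-20,2,46] → .
    (8,7)@(17, 15): e=[-16,10,34] → .
  covered (4 px):
    . . . . . . . . . .
    . . . . . . . . . .
    . . . . . . . . . .
    . . . . . . . . . .
    . . . . . . . . . .
    . . . . X X . . . .
    . . . . . . . X X .
    . . . . . . . . . .
T2:
  2·area = 40
  edge (12, 14)→(0, 0): d=(-12,-14) inclusive
  edge (0, 0)→(8, 6): d=(8,6) inclusive
  edge (8, 6)→(12, 14): d=(4,8) inclusive
    (0,0)@(1, 1): e=[2,2,36] → X
    (1,0)@(3, 1): e=[30,-10,20] → .
    (0,1)@(1, 3): e=[-22,18,44] → .
    (1,1)@(3, 3): e=[6,6,28] → X
    (2,1)@(5, 3): e=[34,-6,12] → .
    (1,2)@(3, 5): e=[-18,22,36] → .
    (2,2)@(5, 5): e=[10,10,20] → X
    (3,2)@(7, 5): e=[38,-2,4] → .
    (2,3)@(5, 7): e=[-14,26,28] → .
    (3,3)@(7, 7): e=[14,14,12] → X
    (4,3)@(9, 7): e=[42,2,-4] → .
    (3,4)@(7, 9): e=[-10,30,20] → .
  covered (5 px):
    X . . . . . . . . .
    . X . . . . . . . .
    . . X . . . . . . .
    . . . X . . . . . .
    . . . . X . . . . .
    . . . . . . . . . .
    . . . . . . . . . .
    . . . . . . . . . .
T3:
  2·area = 38  (B↔C swapped to make it positive)
  edge (7, 1)→(16, 12): d=(9,11) inclusive
  edge (16, 12)→(6, 4): d=(-10,-8) inclusive
  edge (6, 4)→(7, 1): d=(1,-3) inclusive
    (3,0)@(7, 1): e=[0,38,0] → X  [on edge]
    (4,0)@(9, 1): e=[-22,54,6] → .
    (3,1)@(7, 3): e=[18,18,2] → X
    (4,1)@(9, 3): e=[-4,34,8] → .
    (3,2)@(7, 5): e=[36,-2,4] → .
    (4,2)@(9, 5): e=[14,14,10] → X
    (5,2)@(11, 5): e=[-8,30,16] → .
    (2,3)@(5, 7): e=[76,-38,0] → .  [on edge]
    (4,3)@(9, 7): e=[32,-6,12] → .
    (5,3)@(11, 7): e=[10,10,18] → X
    (6,3)@(13, 7): e=[-12,26,24] → .
    (5,4)@(11, 9): e=[28,-10,20] → .
    (1,6)@(3, 13): e=[152,-114,0] → .  [on edge]
  covered (6 px):
    . . . X . . . . . .
    . . . X . . . . . .
    . . . . X . . . . .
    . . . . . X . . . .
    . . . . . . X . . .
    . . . . . . . X . .
    . . . . . . . . . .
    . . . . . . . . . .
T4:
  2·area = 48
  edge (14, 10)→(2, 16): d=(-12,6) inclusive
  edge (2, 16)→(6, 10): d=(4,-6) inclusive
  edge (6, 10)→(14, 10): d=(8,0) inclusive
    (3,5)@(7, 11): e=[30,10,8] → X
    (4,5)@(9, 11): e=[18,22,8] → X
    (5,5)@(11, 11): e=[6,34,8] → X
    (6,5)@(13, 11): e=[-6,46,8] → .
    (2,6)@(5, 13): e=[18,6,24] → X
    (4,6)@(9, 13): e=[-6,30,24] → .
    (5,6)@(11, 13): e=[-18,42,24] → .
    (1,7)@(3, 15): e=[6,2,40] → X
    (2,7)@(5, 15): e=[-6,14,40] → .
    (3,7)@(7, 15): e=[-18,26,40] → .
  covered (6 px):
    . . . . . . . . . .
    . . . . . . . . . .
    . . . . . . . . . .
    . . . . . . . . . .
    . . . . . . . . . .
    . . . X X X . . . .
    . . X X . . . . . .
    . X . . . . . . . .

Result: 26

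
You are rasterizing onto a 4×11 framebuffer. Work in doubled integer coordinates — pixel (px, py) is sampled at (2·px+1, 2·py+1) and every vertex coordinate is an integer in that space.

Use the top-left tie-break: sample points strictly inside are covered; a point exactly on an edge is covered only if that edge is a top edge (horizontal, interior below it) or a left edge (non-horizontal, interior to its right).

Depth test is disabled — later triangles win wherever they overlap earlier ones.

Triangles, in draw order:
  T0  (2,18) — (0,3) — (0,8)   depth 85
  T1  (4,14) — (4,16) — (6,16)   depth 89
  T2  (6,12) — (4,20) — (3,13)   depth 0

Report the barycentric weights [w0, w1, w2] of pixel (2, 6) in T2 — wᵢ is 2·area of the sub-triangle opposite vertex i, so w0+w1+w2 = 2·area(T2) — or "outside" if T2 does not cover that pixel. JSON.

T0:
  2·area = 10  (B↔C swapped to make it positive)
  edge (2, 18)→(0, 8): d=(-2,-10) top-left  bias=+0
  edge (0, 8)→(0, 3): d=(0,-5) top-left  bias=+0
  edge (0, 3)→(2, 18): d=(2,15) right/bottom  bias=-1
    (0,5)@(1, 11): e=[4,5,1] → █
    (1,5)@(3, 11): e=[24,15,-29] → ·
    (0,6)@(1, 13): e=[0,5,5] → █  [on edge]
    (1,6)@(3, 13): e=[20,15,-25] → ·
    (0,7)@(1, 15): e=[-4,5,9] → ·
  covered (2 px):
    · · · ·
    · · · ·
    · · · ·
    · · · ·
    · · · ·
    █ · · ·
    █ · · ·
    · · · ·
    · · · ·
    · · · ·
    · · · ·
T1:
  2·area = 4  (B↔C swapped to make it positive)
  edge (4, 14)→(6, 16): d=(2,2) right/bottom  bias=-1
  edge (6, 16)→(4, 16): d=(-2,0) right/bottom  bias=-1
  edge (4, 16)→(4, 14): d=(0,-2) top-left  bias=+0
    (0,5)@(1, 11): e=[0,10,-6] → ·  [on edge]
    (1,6)@(3, 13): e=[0,6,-2] → ·  [on edge]
    (2,7)@(5, 15): e=[0,2,2] → ·  [on edge]
    (3,8)@(7, 17): e=[0,-2,6] → ·  [on edge]
  covered (0 px):
    · · · ·
    · · · ·
    · · · ·
    · · · ·
    · · · ·
    · · · ·
    · · · ·
    · · · ·
    · · · ·
    · · · ·
    · · · ·
T2:
  2·area = 22
  edge (6, 12)→(4, 20): d=(-2,8) right/bottom  bias=-1
  edge (4, 20)→(3, 13): d=(-1,-7) top-left  bias=+0
  edge (3, 13)→(6, 12): d=(3,-1) top-left  bias=+0
    (1,6)@(3, 13): e=[22,0,0] → █  [on edge]
    (2,6)@(5, 13): e=[6,14,2] → █
    (3,6)@(7, 13): e=[-10,28,4] → ·
    (1,7)@(3, 15): e=[18,-2,6] → ·
    (2,7)@(5, 15): e=[2,12,8] → █
    (3,7)@(7, 15): e=[-14,26,10] → ·
    (2,8)@(5, 17): e=[-2,10,14] → ·
  covered (3 px):
    · · · ·
    · · · ·
    · · · ·
    · · · ·
    · · · ·
    · · · ·
    · █ █ ·
    · · █ ·
    · · · ·
    · · · ·
    · · · ·

Result: [14,2,6]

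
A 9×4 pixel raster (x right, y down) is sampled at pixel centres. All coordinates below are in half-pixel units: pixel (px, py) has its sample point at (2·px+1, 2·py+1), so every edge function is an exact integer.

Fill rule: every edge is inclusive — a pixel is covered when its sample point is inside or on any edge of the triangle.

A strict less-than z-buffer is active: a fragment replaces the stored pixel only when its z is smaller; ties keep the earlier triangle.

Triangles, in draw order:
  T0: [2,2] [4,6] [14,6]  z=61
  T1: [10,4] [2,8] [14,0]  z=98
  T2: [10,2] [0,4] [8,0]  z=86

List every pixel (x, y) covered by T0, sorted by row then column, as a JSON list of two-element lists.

T0:
  2·area = 40  (B↔C swapped to make it positive)
  edge (2, 2)→(14, 6): d=(12,4) inclusive
  edge (14, 6)→(4, 6): d=(-10,0) inclusive
  edge (4, 6)→(2, 2): d=(-2,-4) inclusive
    (1,1)@(3, 3): e=[8,30,2] → #
    (2,1)@(5, 3): e=[0,30,10] → #  [on edge]
    (3,1)@(7, 3): e=[-8,30,18] → ·
    (1,2)@(3, 5): e=[32,10,-2] → ·
    (2,2)@(5, 5): e=[24,10,6] → #
    (3,2)@(7, 5): e=[16,10,14] → #
    (4,2)@(9, 5): e=[8,10,22] → #
    (5,2)@(11, 5): e=[0,10,30] → #  [on edge]
    (6,2)@(13, 5): e=[-8,10,38] → ·
    (2,3)@(5, 7): e=[48,-10,2] → ·
    (3,3)@(7, 7): e=[40,-10,10] → ·
    (4,3)@(9, 7): e=[32,-10,18] → ·
    (8,3)@(17, 7): e=[0,-10,50] → ·  [on edge]
  covered (6 px):
    · · · · · · · · ·
    · # # · · · · · ·
    · · # # # # · · ·
    · · · · · · · · ·
T1:
  2·area = 16
  edge (10, 4)→(2, 8): d=(-8,4) inclusive
  edge (2, 8)→(14, 0): d=(12,-8) inclusive
  edge (14, 0)→(10, 4): d=(-4,4) inclusive
    (6,0)@(13, 1): e=[12,4,0] → #  [on edge]
    (7,0)@(15, 1): e=[4,20,-8] → ·
    (5,1)@(11, 3): e=[4,12,0] → #  [on edge]
    (6,1)@(13, 3): e=[-4,28,-8] → ·
    (3,2)@(7, 5): e=[4,4,8] → #
    (4,2)@(9, 5): e=[-4,20,0] → ·  [on edge]
    (5,2)@(11, 5): e=[-12,36,-8] → ·
    (3,3)@(7, 7): e=[-12,28,0] → ·  [on edge]
  covered (3 px):
    · · · · · · # · ·
    · · · · · # · · ·
    · · · # · · · · ·
    · · · · · · · · ·
T2:
  2·area = 24
  edge (10, 2)→(0, 4): d=(-10,2) inclusive
  edge (0, 4)→(8, 0): d=(8,-4) inclusive
  edge (8, 0)→(10, 2): d=(2,2) inclusive
    (3,0)@(7, 1): e=[16,4,4] → #
    (4,0)@(9, 1): e=[12,12,0] → #  [on edge]
    (5,0)@(11, 1): e=[8,20,-4] → ·
    (7,0)@(15, 1): e=[0,36,-12] → ·  [on edge]
    (1,1)@(3, 3): e=[4,4,16] → #
    (2,1)@(5, 3): e=[0,12,12] → #  [on edge]
    (3,1)@(7, 3): e=[-4,20,8] → ·
    (4,1)@(9, 3): e=[-8,28,4] → ·
    (5,1)@(11, 3): e=[-12,36,0] → ·  [on edge]
    (1,2)@(3, 5): e=[-16,20,20] → ·
    (2,2)@(5, 5): e=[-20,28,16] → ·
    (6,2)@(13, 5): e=[-36,60,0] → ·  [on edge]
    (7,3)@(15, 7): e=[-60,84,0] → ·  [on edge]
  covered (4 px):
    · · · # # · · · ·
    · # # · · · · · ·
    · · · · · · · · ·
    · · · · · · · · ·

Answer: [[1,1],[2,1],[2,2],[3,2],[4,2],[5,2]]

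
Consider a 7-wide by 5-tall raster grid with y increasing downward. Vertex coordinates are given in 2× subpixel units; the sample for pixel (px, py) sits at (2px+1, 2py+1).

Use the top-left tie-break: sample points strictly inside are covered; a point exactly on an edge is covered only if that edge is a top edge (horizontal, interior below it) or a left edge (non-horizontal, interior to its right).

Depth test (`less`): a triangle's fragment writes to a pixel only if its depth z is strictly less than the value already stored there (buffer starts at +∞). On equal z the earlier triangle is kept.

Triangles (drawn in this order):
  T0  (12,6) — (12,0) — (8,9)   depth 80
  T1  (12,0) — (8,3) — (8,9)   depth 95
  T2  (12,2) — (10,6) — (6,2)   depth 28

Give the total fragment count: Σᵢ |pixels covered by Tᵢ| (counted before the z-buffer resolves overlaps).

T0:
  2·area = 24  (B↔C swapped to make it positive)
  edge (12, 6)→(8, 9): d=(-4,3) right/bottom  bias=-1
  edge (8, 9)→(12, 0): d=(4,-9) top-left  bias=+0
  edge (12, 0)→(12, 6): d=(0,6) right/bottom  bias=-1
    (5,1)@(11, 3): e=[15,3,6] → #
    (6,1)@(13, 3): e=[9,21,-6] → ·
    (5,2)@(11, 5): e=[7,11,6] → #
    (6,2)@(13, 5): e=[1,29,-6] → ·
    (4,3)@(9, 7): e=[5,1,18] → #
    (5,3)@(11, 7): e=[-1,19,6] → ·
    (4,4)@(9, 9): e=[-3,9,18] → ·
  covered (3 px):
    · · · · · · ·
    · · · · · # ·
    · · · · · # ·
    · · · · # · ·
    · · · · · · ·
T1:
  2·area = 24  (B↔C swapped to make it positive)
  edge (12, 0)→(8, 9): d=(-4,9) right/bottom  bias=-1
  edge (8, 9)→(8, 3): d=(0,-6) top-left  bias=+0
  edge (8, 3)→(12, 0): d=(4,-3) top-left  bias=+0
    (5,0)@(11, 1): e=[5,18,1] → #
    (6,0)@(13, 1): e=[-13,30,7] → ·
    (4,1)@(9, 3): e=[15,6,3] → #
    (5,1)@(11, 3): e=[-3,18,9] → ·
    (4,2)@(9, 5): e=[7,6,11] → #
    (5,2)@(11, 5): e=[-11,18,17] → ·
    (4,3)@(9, 7): e=[-1,6,19] → ·
  covered (3 px):
    · · · · · # ·
    · · · · # · ·
    · · · · # · ·
    · · · · · · ·
    · · · · · · ·
T2:
  2·area = 24
  edge (12, 2)→(10, 6): d=(-2,4) right/bottom  bias=-1
  edge (10, 6)→(6, 2): d=(-4,-4) top-left  bias=+0
  edge (6, 2)→(12, 2): d=(6,0) top-left  bias=+0
    (2,0)@(5, 1): e=[30,0,-6] → ·  [on edge]
    (3,1)@(7, 3): e=[18,0,6] → #  [on edge]
    (4,1)@(9, 3): e=[10,8,6] → #
    (5,1)@(11, 3): e=[2,16,6] → #
    (6,1)@(13, 3): e=[-6,24,6] → ·
    (3,2)@(7, 5): e=[14,-8,18] → ·
    (4,2)@(9, 5): e=[6,0,18] → #  [on edge]
    (5,2)@(11, 5): e=[-2,8,18] → ·
    (4,3)@(9, 7): e=[2,-8,30] → ·
    (5,3)@(11, 7): e=[-6,0,30] → ·  [on edge]
    (6,4)@(13, 9): e=[-18,0,42] → ·  [on edge]
  covered (4 px):
    · · · · · · ·
    · · · # # # ·
    · · · · # · ·
    · · · · · · ·
    · · · · · · ·

Answer: 10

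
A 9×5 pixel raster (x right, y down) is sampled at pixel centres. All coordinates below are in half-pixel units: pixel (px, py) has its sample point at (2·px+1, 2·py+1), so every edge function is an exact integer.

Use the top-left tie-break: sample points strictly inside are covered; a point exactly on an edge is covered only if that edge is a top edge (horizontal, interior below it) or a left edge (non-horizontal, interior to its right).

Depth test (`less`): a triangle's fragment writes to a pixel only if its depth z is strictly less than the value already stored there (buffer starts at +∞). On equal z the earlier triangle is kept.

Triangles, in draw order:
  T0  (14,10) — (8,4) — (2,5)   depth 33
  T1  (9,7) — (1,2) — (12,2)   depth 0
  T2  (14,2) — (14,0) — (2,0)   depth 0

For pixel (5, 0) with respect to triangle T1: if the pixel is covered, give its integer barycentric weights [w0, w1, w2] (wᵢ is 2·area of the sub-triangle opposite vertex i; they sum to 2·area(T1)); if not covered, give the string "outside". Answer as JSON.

T0:
  2·area = 42  (B↔C swapped to make it positive)
  edge (14, 10)→(2, 5): d=(-12,-5) top-left  bias=+0
  edge (2, 5)→(8, 4): d=(6,-1) top-left  bias=+0
  edge (8, 4)→(14, 10): d=(6,6) right/bottom  bias=-1
    (2,0)@(5, 1): e=[63,-21,0] → ·  [on edge]
    (3,1)@(7, 3): e=[49,-7,0] → ·  [on edge]
    (1,2)@(3, 5): e=[5,1,36] → █
    (2,2)@(5, 5): e=[15,3,24] → █
    (3,2)@(7, 5): e=[25,5,12] → █
    (4,2)@(9, 5): e=[35,7,0] → ·  [on edge]
    (1,3)@(3, 7): e=[-19,13,48] → ·
    (2,3)@(5, 7): e=[-9,15,36] → ·
    (3,3)@(7, 7): e=[1,17,24] → █
    (4,3)@(9, 7): e=[11,19,12] → █
    (5,3)@(11, 7): e=[21,21,0] → ·  [on edge]
    (3,4)@(7, 9): e=[-23,29,36] → ·
    (6,4)@(13, 9): e=[7,35,0] → ·  [on edge]
  covered (5 px):
    · · · · · · · · ·
    · · · · · · · · ·
    · █ █ █ · · · · ·
    · · · █ █ · · · ·
    · · · · · · · · ·
T1:
  2·area = 55
  edge (9, 7)→(1, 2): d=(-8,-5) top-left  bias=+0
  edge (1, 2)→(12, 2): d=(11,0) top-left  bias=+0
  edge (12, 2)→(9, 7): d=(-3,5) right/bottom  bias=-1
    (1,1)@(3, 3): e=[2,11,42] → █
    (2,1)@(5, 3): e=[12,11,32] → █
    (3,1)@(7, 3): e=[22,11,22] → █
    (4,1)@(9, 3): e=[32,11,12] → █
    (5,1)@(11, 3): e=[42,11,2] → █
    (6,1)@(13, 3): e=[52,11,-8] → ·
    (1,2)@(3, 5): e=[-14,33,36] → ·
    (2,2)@(5, 5): e=[-4,33,26] → ·
    (3,2)@(7, 5): e=[6,33,16] → █
    (5,2)@(11, 5): e=[26,33,-4] → ·
    (3,3)@(7, 7): e=[-10,55,10] → ·
    (4,3)@(9, 7): e=[0,55,0] → ·  [on edge]
  covered (7 px):
    · · · · · · · · ·
    · █ █ █ █ █ · · ·
    · · · █ █ · · · ·
    · · · · · · · · ·
    · · · · · · · · ·
T2:
  2·area = 24  (B↔C swapped to make it positive)
  edge (14, 2)→(2, 0): d=(-12,-2) top-left  bias=+0
  edge (2, 0)→(14, 0): d=(12,0) top-left  bias=+0
  edge (14, 0)→(14, 2): d=(0,2) right/bottom  bias=-1
    (4,0)@(9, 1): e=[2,12,10] → █
    (5,0)@(11, 1): e=[6,12,6] → █
    (6,0)@(13, 1): e=[10,12,2] → █
    (7,0)@(15, 1): e=[14,12,-2] → ·
    (4,1)@(9, 3): e=[-22,36,10] → ·
    (5,1)@(11, 3): e=[-18,36,6] → ·
    (6,1)@(13, 3): e=[-14,36,2] → ·
  covered (3 px):
    · · · · █ █ █ · ·
    · · · · · · · · ·
    · · · · · · · · ·
    · · · · · · · · ·
    · · · · · · · · ·

Final: "outside"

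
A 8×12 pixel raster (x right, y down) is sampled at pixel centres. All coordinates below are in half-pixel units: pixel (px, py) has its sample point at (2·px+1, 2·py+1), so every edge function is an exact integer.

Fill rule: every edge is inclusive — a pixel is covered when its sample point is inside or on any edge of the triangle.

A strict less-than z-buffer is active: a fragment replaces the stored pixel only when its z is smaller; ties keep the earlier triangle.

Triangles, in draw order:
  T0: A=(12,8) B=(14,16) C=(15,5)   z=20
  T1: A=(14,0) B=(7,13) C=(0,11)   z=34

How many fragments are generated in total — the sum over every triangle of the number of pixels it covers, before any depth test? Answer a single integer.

T0:
  2·area = 30  (B↔C swapped to make it positive)
  edge (12, 8)→(15, 5): d=(3,-3) inclusive
  edge (15, 5)→(14, 16): d=(-1,11) inclusive
  edge (14, 16)→(12, 8): d=(-2,-8) inclusive
    (7,2)@(15, 5): e=[0,0,30] → #  [on edge]
    (6,3)@(13, 7): e=[0,20,10] → #  [on edge]
    (7,3)@(15, 7): e=[6,-2,26] → ·
    (5,4)@(11, 9): e=[0,40,-10] → ·  [on edge]
    (6,4)@(13, 9): e=[6,18,6] → #
    (7,4)@(15, 9): e=[12,-4,22] → ·
    (4,5)@(9, 11): e=[0,60,-30] → ·  [on edge]
    (6,5)@(13, 11): e=[12,16,2] → #
    (7,5)@(15, 11): e=[18,-6,18] → ·
    (3,6)@(7, 13): e=[0,80,-50] → ·  [on edge]
    (6,6)@(13, 13): e=[18,14,-2] → ·
    (2,7)@(5, 15): e=[0,100,-70] → ·  [on edge]
    (1,8)@(3, 17): e=[0,120,-90] → ·  [on edge]
    (0,9)@(1, 19): e=[0,140,-110] → ·  [on edge]
  covered (4 px):
    · · · · · · · ·
    · · · · · · · ·
    · · · · · · · #
    · · · · · · # ·
    · · · · · · # ·
    · · · · · · # ·
    · · · · · · · ·
    · · · · · · · ·
    · · · · · · · ·
    · · · · · · · ·
    · · · · · · · ·
    · · · · · · · ·
T1:
  2·area = 105
  edge (14, 0)→(7, 13): d=(-7,13) inclusive
  edge (7, 13)→(0, 11): d=(-7,-2) inclusive
  edge (0, 11)→(14, 0): d=(14,-11) inclusive
    (6,0)@(13, 1): e=[6,96,3] → #
    (7,0)@(15, 1): e=[-20,100,25] → ·
    (5,1)@(11, 3): e=[18,78,9] → #
    (6,1)@(13, 3): e=[-8,82,31] → ·
    (4,2)@(9, 5): e=[30,60,15] → #
    (6,2)@(13, 5): e=[-22,68,59] → ·
    (3,3)@(7, 7): e=[42,42,21] → #
    (5,3)@(11, 7): e=[-10,50,65] → ·
    (1,4)@(3, 9): e=[80,20,5] → #
    (2,4)@(5, 9): e=[54,24,27] → #
    (5,4)@(11, 9): e=[-24,36,93] → ·
    (0,5)@(1, 11): e=[92,2,11] → #
    (3,6)@(7, 13): e=[0,0,105] → #  [on edge]
  covered (15 px):
    · · · · · · # ·
    · · · · · # · ·
    · · · · # # · ·
    · · · # # · · ·
    · # # # # · · ·
    # # # # · · · ·
    · · · # · · · ·
    · · · · · · · ·
    · · · · · · · ·
    · · · · · · · ·
    · · · · · · · ·
    · · · · · · · ·

Answer: 19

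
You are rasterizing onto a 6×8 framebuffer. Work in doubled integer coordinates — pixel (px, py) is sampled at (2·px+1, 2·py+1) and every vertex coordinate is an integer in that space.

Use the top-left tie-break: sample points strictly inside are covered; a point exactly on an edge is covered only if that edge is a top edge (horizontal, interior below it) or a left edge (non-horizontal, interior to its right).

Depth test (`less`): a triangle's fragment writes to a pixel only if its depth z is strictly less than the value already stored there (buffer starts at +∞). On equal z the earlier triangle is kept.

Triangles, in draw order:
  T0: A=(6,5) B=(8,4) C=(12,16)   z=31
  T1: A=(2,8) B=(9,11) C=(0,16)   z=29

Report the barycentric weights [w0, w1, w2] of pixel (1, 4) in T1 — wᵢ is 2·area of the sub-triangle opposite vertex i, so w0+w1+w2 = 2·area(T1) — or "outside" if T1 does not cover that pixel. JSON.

T0:
  2·area = 28
  edge (6, 5)→(8, 4): d=(2,-1) top-left  bias=+0
  edge (8, 4)→(12, 16): d=(4,12) right/bottom  bias=-1
  edge (12, 16)→(6, 5): d=(-6,-11) top-left  bias=+0
    (3,0)@(7, 1): e=[-7,0,35] → .  [on edge]
    (3,2)@(7, 5): e=[1,16,11] → X
    (4,2)@(9, 5): e=[3,-8,33] → .
    (3,3)@(7, 7): e=[5,24,-1] → .
    (4,3)@(9, 7): e=[7,0,21] → .  [on edge]
    (4,4)@(9, 9): e=[11,8,9] → X
    (5,4)@(11, 9): e=[13,-16,31] → .
    (4,5)@(9, 11): e=[15,16,-3] → .
    (5,6)@(11, 13): e=[21,0,7] → .  [on edge]
  covered (2 px):
    . . . . . .
    . . . . . .
    . . . X . .
    . . . . . .
    . . . . X .
    . . . . . .
    . . . . . .
    . . . . . .
T1:
  2·area = 62
  edge (2, 8)→(9, 11): d=(7,3) right/bottom  bias=-1
  edge (9, 11)→(0, 16): d=(-9,5) right/bottom  bias=-1
  edge (0, 16)→(2, 8): d=(2,-8) top-left  bias=+0
    (1,4)@(3, 9): e=[4,48,10] → X
    (2,4)@(5, 9): e=[-2,38,26] → .
    (1,5)@(3, 11): e=[18,30,14] → X
    (2,5)@(5, 11): e=[12,20,30] → X
    (3,5)@(7, 11): e=[6,10,46] → X
    (4,5)@(9, 11): e=[0,0,62] → .  [on edge]
    (0,6)@(1, 13): e=[38,22,2] → X
    (3,6)@(7, 13): e=[20,-8,50] → .
    (0,7)@(1, 15): e=[52,4,6] → X
    (1,7)@(3, 15): e=[46,-6,22] → .
    (2,7)@(5, 15): e=[40,-16,38] → .
  covered (8 px):
    . . . . . .
    . . . . . .
    . . . . . .
    . . . . . .
    . X . . . .
    . X X X . .
    X X X . . .
    X . . . . .

Answer: [48,10,4]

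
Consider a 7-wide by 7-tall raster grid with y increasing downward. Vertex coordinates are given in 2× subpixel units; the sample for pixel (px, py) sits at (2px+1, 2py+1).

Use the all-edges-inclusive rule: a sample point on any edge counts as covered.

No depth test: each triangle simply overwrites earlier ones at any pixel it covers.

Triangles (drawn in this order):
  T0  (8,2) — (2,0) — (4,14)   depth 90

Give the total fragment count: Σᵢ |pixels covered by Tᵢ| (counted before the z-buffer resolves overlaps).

T0:
  2·area = 80  (B↔C swapped to make it positive)
  edge (8, 2)→(4, 14): d=(-4,12) inclusive
  edge (4, 14)→(2, 0): d=(-2,-14) inclusive
  edge (2, 0)→(8, 2): d=(6,2) inclusive
    (1,0)@(3, 1): e=[64,12,4] → #
    (2,0)@(5, 1): e=[40,40,0] → #  [on edge]
    (3,0)@(7, 1): e=[16,68,-4] → ·
    (1,1)@(3, 3): e=[56,8,16] → #
    (3,1)@(7, 3): e=[8,64,8] → #
    (4,1)@(9, 3): e=[-16,92,4] → ·
    (5,1)@(11, 3): e=[-40,120,0] → ·  [on edge]
    (1,2)@(3, 5): e=[48,4,28] → #
    (3,2)@(7, 5): e=[0,60,20] → #  [on edge]
    (4,2)@(9, 5): e=[-24,88,16] → ·
    (1,3)@(3, 7): e=[40,0,40] → #  [on edge]
    (3,3)@(7, 7): e=[-8,56,32] → ·
    (2,5)@(5, 11): e=[0,20,60] → #  [on edge]
  covered (12 px):
    · # # · · · ·
    · # # # · · ·
    · # # # · · ·
    · # # · · · ·
    · · # · · · ·
    · · # · · · ·
    · · · · · · ·

Answer: 12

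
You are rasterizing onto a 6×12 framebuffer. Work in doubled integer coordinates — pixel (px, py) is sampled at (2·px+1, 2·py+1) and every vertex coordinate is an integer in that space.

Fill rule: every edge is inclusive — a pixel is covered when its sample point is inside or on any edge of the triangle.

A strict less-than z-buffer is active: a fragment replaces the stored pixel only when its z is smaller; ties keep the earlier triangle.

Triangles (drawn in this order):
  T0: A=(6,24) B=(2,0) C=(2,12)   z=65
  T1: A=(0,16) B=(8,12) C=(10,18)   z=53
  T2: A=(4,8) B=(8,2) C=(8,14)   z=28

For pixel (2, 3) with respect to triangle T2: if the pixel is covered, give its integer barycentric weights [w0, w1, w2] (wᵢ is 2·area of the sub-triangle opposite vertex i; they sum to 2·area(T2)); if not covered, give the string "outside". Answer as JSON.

T0:
  2·area = 48  (B↔C swapped to make it positive)
  edge (6, 24)→(2, 12): d=(-4,-12) inclusive
  edge (2, 12)→(2, 0): d=(0,-12) inclusive
  edge (2, 0)→(6, 24): d=(4,24) inclusive
    (1,3)@(3, 7): e=[32,12,4] → X
    (2,3)@(5, 7): e=[56,36,-44] → .
    (0,4)@(1, 9): e=[0,-12,60] → .  [on edge]
    (1,4)@(3, 9): e=[24,12,12] → X
    (2,4)@(5, 9): e=[48,36,-36] → .
    (1,5)@(3, 11): e=[16,12,20] → X
    (2,5)@(5, 11): e=[40,36,-28] → .
    (1,6)@(3, 13): e=[8,12,28] → X
    (2,6)@(5, 13): e=[32,36,-20] → .
    (1,7)@(3, 15): e=[0,12,36] → X  [on edge]
    (2,7)@(5, 15): e=[24,36,-12] → .
    (1,8)@(3, 17): e=[-8,12,44] → .
    (2,10)@(5, 21): e=[0,36,12] → X  [on edge]
  covered (7 px):
    . . . . . .
    . . . . . .
    . . . . . .
    . X . . . .
    . X . . . .
    . X . . . .
    . X . . . .
    . X . . . .
    . . . . . .
    . . X . . .
    . . X . . .
    . . . . . .
T1:
  2·area = 56
  edge (0, 16)→(8, 12): d=(8,-4) inclusive
  edge (8, 12)→(10, 18): d=(2,6) inclusive
  edge (10, 18)→(0, 16): d=(-10,-2) inclusive
    (2,1)@(5, 3): e=[-84,0,140] → .  [on edge]
    (3,4)@(7, 9): e=[-28,0,84] → .  [on edge]
    (3,6)@(7, 13): e=[4,8,44] → X
    (4,6)@(9, 13): e=[12,-4,48] → .
    (1,7)@(3, 15): e=[4,36,16] → X
    (2,7)@(5, 15): e=[12,24,20] → X
    (4,7)@(9, 15): e=[28,0,28] → X  [on edge]
    (5,7)@(11, 15): e=[36,-12,32] → .
    (1,8)@(3, 17): e=[20,40,-4] → .
    (2,8)@(5, 17): e=[28,28,0] → X  [on edge]
    (5,8)@(11, 17): e=[52,-8,12] → .
    (2,9)@(5, 19): e=[44,32,-20] → .
    (5,10)@(11, 21): e=[84,0,-28] → .  [on edge]
  covered (8 px):
    . . . . . .
    . . . . . .
    . . . . . .
    . . . . . .
    . . . . . .
    . . . . . .
    . . . X . .
    . X X X X .
    . . X X X .
    . . . . . .
    . . . . . .
    . . . . . .
T2:
  2·area = 48
  edge (4, 8)→(8, 2): d=(4,-6) inclusive
  edge (8, 2)→(8, 14): d=(0,12) inclusive
  edge (8, 14)→(4, 8): d=(-4,-6) inclusive
    (3,2)@(7, 5): e=[6,12,30] → X
    (4,2)@(9, 5): e=[18,-12,42] → .
    (2,3)@(5, 7): e=[2,36,10] → X
    (4,3)@(9, 7): e=[26,-12,34] → .
    (2,4)@(5, 9): e=[10,36,2] → X
    (4,4)@(9, 9): e=[34,-12,26] → .
    (2,5)@(5, 11): e=[18,36,-6] → .
    (3,5)@(7, 11): e=[30,12,6] → X
    (4,5)@(9, 11): e=[42,-12,18] → .
    (3,6)@(7, 13): e=[38,12,-2] → .
  covered (6 px):
    . . . . . .
    . . . . . .
    . . . X . .
    . . X X . .
    . . X X . .
    . . . X . .
    . . . . . .
    . . . . . .
    . . . . . .
    . . . . . .
    . . . . . .
    . . . . . .

Answer: [36,10,2]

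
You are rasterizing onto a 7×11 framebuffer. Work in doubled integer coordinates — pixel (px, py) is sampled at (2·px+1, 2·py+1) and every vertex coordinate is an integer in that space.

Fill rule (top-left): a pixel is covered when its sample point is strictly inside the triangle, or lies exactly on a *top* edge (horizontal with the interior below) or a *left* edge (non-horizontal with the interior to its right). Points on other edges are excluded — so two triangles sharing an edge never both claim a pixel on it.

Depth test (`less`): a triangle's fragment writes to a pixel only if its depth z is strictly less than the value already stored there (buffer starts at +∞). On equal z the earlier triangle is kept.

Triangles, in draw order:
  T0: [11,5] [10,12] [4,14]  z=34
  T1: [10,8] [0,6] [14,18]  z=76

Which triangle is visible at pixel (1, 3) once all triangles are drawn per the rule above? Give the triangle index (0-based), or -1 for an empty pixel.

T0:
  2·area = 40
  edge (11, 5)→(10, 12): d=(-1,7) right/bottom  bias=-1
  edge (10, 12)→(4, 14): d=(-6,2) right/bottom  bias=-1
  edge (4, 14)→(11, 5): d=(7,-9) top-left  bias=+0
    (5,2)@(11, 5): e=[0,40,0] → ·  [on edge]
    (4,4)@(9, 9): e=[10,20,10] → █
    (5,4)@(11, 9): e=[-4,16,28] → ·
    (3,5)@(7, 11): e=[22,12,6] → █
    (5,5)@(11, 11): e=[-6,4,42] → ·
    (6,5)@(13, 11): e=[-20,0,60] → ·  [on edge]
    (2,6)@(5, 13): e=[34,4,2] → █
    (3,6)@(7, 13): e=[20,0,20] → ·  [on edge]
    (4,6)@(9, 13): e=[6,-4,38] → ·
    (0,7)@(1, 15): e=[60,0,-20] → ·  [on edge]
    (2,7)@(5, 15): e=[32,-8,16] → ·
    (4,9)@(9, 19): e=[0,-40,80] → ·  [on edge]
  covered (4 px):
    · · · · · · ·
    · · · · · · ·
    · · · · · · ·
    · · · · · · ·
    · · · · █ · ·
    · · · █ █ · ·
    · · █ · · · ·
    · · · · · · ·
    · · · · · · ·
    · · · · · · ·
    · · · · · · ·
T1:
  2·area = 92  (B↔C swapped to make it positive)
  edge (10, 8)→(14, 18): d=(4,10) right/bottom  bias=-1
  edge (14, 18)→(0, 6): d=(-14,-12) top-left  bias=+0
  edge (0, 6)→(10, 8): d=(10,2) right/bottom  bias=-1
    (1,3)@(3, 7): e=[66,22,4] → █
    (2,3)@(5, 7): e=[46,46,0] → ·  [on edge]
    (1,4)@(3, 9): e=[74,-6,24] → ·
    (2,4)@(5, 9): e=[54,18,20] → █
    (3,4)@(7, 9): e=[34,42,16] → █
    (4,4)@(9, 9): e=[14,66,12] → █
    (5,4)@(11, 9): e=[-6,90,8] → ·
    (2,5)@(5, 11): e=[62,-10,40] → ·
    (3,5)@(7, 11): e=[42,14,36] → █
    (5,5)@(11, 11): e=[2,62,28] → █
    (6,5)@(13, 11): e=[-18,86,24] → ·
    (3,6)@(7, 13): e=[50,-14,56] → ·
  covered (11 px):
    · · · · · · ·
    · · · · · · ·
    · · · · · · ·
    · █ · · · · ·
    · · █ █ █ · ·
    · · · █ █ █ ·
    · · · · █ █ ·
    · · · · · █ ·
    · · · · · · █
    · · · · · · ·
    · · · · · · ·

Z-buffer (winner per pixel, '.' = empty):
  . . . . . . .
  . . . . . . .
  . . . . . . .
  . 1 . . . . .
  . . 1 1 0 . .
  . . . 0 0 1 .
  . . 0 . 1 1 .
  . . . . . 1 .
  . . . . . . 1
  . . . . . . .
  . . . . . . .

Final: 1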